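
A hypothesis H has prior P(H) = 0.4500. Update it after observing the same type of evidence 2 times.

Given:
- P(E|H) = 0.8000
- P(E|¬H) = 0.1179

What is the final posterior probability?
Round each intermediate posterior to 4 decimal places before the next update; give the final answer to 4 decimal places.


Sequential Bayesian updating:

Initial prior: P(H) = 0.4500

Update 1:
  P(E) = 0.8000 × 0.4500 + 0.1179 × 0.5500 = 0.36000000 + 0.06484500 = 0.42484500
  P(H|E) = 0.36000000 / 0.42484500 = 0.8474

Update 2:
  P(E) = 0.8000 × 0.8474 + 0.1179 × 0.1526 = 0.67792000 + 0.01799154 = 0.69591154
  P(H|E) = 0.67792000 / 0.69591154 = 0.9741

Final posterior: 0.9741


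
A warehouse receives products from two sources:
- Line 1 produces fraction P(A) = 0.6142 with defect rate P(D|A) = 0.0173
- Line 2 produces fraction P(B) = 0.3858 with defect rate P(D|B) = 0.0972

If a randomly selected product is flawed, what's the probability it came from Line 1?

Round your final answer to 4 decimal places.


Let A = from Line 1, D = flawed

Given:
- P(A) = 0.6142, P(B) = 0.3858
- P(D|A) = 0.0173, P(D|B) = 0.0972

Step 1: Find P(D)
P(D) = P(D|A)P(A) + P(D|B)P(B)
     = 0.0173 × 0.6142 + 0.0972 × 0.3858
     = 0.01062566 + 0.03749976
     = 0.04812542

Step 2: Apply Bayes' theorem
P(A|D) = P(D|A)P(A) / P(D)
       = 0.01062566 / 0.04812542
       = 0.2208


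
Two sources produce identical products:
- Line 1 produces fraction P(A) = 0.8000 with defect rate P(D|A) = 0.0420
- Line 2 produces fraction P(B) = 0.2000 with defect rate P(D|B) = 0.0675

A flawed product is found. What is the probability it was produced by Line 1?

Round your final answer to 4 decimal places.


Let A = from Line 1, D = flawed

Given:
- P(A) = 0.8000, P(B) = 0.2000
- P(D|A) = 0.0420, P(D|B) = 0.0675

Step 1: Find P(D)
P(D) = P(D|A)P(A) + P(D|B)P(B)
     = 0.0420 × 0.8000 + 0.0675 × 0.2000
     = 0.03360000 + 0.01350000
     = 0.04710000

Step 2: Apply Bayes' theorem
P(A|D) = P(D|A)P(A) / P(D)
       = 0.03360000 / 0.04710000
       = 0.7134


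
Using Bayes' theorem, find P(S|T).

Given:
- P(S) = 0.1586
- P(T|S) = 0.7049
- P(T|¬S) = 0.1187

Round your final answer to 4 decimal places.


Bayes' theorem: P(S|T) = P(T|S) × P(S) / P(T)

Step 1: Calculate P(T) using law of total probability
P(T) = P(T|S)P(S) + P(T|¬S)P(¬S)
     = 0.7049 × 0.1586 + 0.1187 × 0.8414
     = 0.11179714 + 0.09987418
     = 0.21167132

Step 2: Apply Bayes' theorem
P(S|T) = P(T|S) × P(S) / P(T)
       = 0.11179714 / 0.21167132
       = 0.5282


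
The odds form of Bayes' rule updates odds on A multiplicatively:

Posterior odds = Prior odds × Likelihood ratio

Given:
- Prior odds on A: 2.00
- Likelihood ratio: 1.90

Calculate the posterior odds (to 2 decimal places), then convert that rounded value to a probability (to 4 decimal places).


Step 1: Calculate posterior odds
Posterior odds = Prior odds × LR
               = 2.00 × 1.90
               = 3.80

Step 2: Convert to probability
P(A|E) = Posterior odds / (1 + Posterior odds)
       = 3.80 / (1 + 3.80)
       = 3.80 / 4.80
       = 0.7917

The evidence increased P(A) from 0.6667 to 0.7917.


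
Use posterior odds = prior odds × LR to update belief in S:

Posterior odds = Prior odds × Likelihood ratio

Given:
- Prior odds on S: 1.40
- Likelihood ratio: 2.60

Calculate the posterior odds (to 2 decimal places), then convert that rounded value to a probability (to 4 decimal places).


Step 1: Calculate posterior odds
Posterior odds = Prior odds × LR
               = 1.40 × 2.60
               = 3.64

Step 2: Convert to probability
P(S|E) = Posterior odds / (1 + Posterior odds)
       = 3.64 / (1 + 3.64)
       = 3.64 / 4.64
       = 0.7845

The evidence increased P(S) from 0.5833 to 0.7845.


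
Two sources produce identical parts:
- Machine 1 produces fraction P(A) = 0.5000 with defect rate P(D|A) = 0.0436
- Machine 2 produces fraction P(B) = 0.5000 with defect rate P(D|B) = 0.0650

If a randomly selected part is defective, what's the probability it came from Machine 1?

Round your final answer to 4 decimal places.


Let A = from Machine 1, D = defective

Given:
- P(A) = 0.5000, P(B) = 0.5000
- P(D|A) = 0.0436, P(D|B) = 0.0650

Step 1: Find P(D)
P(D) = P(D|A)P(A) + P(D|B)P(B)
     = 0.0436 × 0.5000 + 0.0650 × 0.5000
     = 0.02180000 + 0.03250000
     = 0.05430000

Step 2: Apply Bayes' theorem
P(A|D) = P(D|A)P(A) / P(D)
       = 0.02180000 / 0.05430000
       = 0.4015


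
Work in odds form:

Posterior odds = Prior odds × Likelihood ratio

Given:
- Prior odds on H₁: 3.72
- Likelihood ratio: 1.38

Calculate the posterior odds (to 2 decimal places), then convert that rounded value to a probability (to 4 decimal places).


Step 1: Calculate posterior odds
Posterior odds = Prior odds × LR
               = 3.72 × 1.38
               = 5.13

Step 2: Convert to probability
P(H₁|E) = Posterior odds / (1 + Posterior odds)
       = 5.13 / (1 + 5.13)
       = 5.13 / 6.13
       = 0.8369

The evidence increased P(H₁) from 0.7881 to 0.8369.


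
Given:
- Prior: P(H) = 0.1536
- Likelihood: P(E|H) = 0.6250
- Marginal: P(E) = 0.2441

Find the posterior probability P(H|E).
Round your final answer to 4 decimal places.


Using Bayes' theorem:

P(H|E) = P(E|H) × P(H) / P(E)
       = 0.6250 × 0.1536 / 0.2441
       = 0.09600000 / 0.2441
       = 0.3933

The evidence strengthens our belief in H.
Prior: 0.1536 → Posterior: 0.3933


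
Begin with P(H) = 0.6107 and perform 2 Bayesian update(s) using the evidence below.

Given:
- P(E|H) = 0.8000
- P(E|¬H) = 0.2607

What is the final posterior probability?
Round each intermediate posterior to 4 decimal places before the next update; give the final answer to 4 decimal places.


Sequential Bayesian updating:

Initial prior: P(H) = 0.6107

Update 1:
  P(E) = 0.8000 × 0.6107 + 0.2607 × 0.3893 = 0.48856000 + 0.10149051 = 0.59005051
  P(H|E) = 0.48856000 / 0.59005051 = 0.8280

Update 2:
  P(E) = 0.8000 × 0.8280 + 0.2607 × 0.1720 = 0.66240000 + 0.04484040 = 0.70724040
  P(H|E) = 0.66240000 / 0.70724040 = 0.9366

Final posterior: 0.9366


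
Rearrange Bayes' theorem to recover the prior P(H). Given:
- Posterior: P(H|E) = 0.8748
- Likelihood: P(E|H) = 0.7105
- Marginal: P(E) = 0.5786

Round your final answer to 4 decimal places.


From Bayes' theorem: P(H|E) = P(E|H) × P(H) / P(E)

Rearranging for P(H):
P(H) = P(H|E) × P(E) / P(E|H)
     = 0.8748 × 0.5786 / 0.7105
     = 0.50615928 / 0.7105
     = 0.7124


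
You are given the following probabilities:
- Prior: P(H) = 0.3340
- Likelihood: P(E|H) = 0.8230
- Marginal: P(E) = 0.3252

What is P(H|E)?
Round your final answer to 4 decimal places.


Using Bayes' theorem:

P(H|E) = P(E|H) × P(H) / P(E)
       = 0.8230 × 0.3340 / 0.3252
       = 0.27488200 / 0.3252
       = 0.8453

The evidence strengthens our belief in H.
Prior: 0.3340 → Posterior: 0.8453


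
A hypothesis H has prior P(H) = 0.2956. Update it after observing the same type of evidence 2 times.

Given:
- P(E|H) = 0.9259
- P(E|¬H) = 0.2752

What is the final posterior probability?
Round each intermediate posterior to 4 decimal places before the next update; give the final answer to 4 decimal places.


Sequential Bayesian updating:

Initial prior: P(H) = 0.2956

Update 1:
  P(E) = 0.9259 × 0.2956 + 0.2752 × 0.7044 = 0.27369604 + 0.19385088 = 0.46754692
  P(H|E) = 0.27369604 / 0.46754692 = 0.5854

Update 2:
  P(E) = 0.9259 × 0.5854 + 0.2752 × 0.4146 = 0.54202186 + 0.11409792 = 0.65611978
  P(H|E) = 0.54202186 / 0.65611978 = 0.8261

Final posterior: 0.8261


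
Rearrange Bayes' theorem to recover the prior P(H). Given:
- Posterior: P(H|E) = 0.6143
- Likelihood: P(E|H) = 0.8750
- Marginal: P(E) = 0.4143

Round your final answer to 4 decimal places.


From Bayes' theorem: P(H|E) = P(E|H) × P(H) / P(E)

Rearranging for P(H):
P(H) = P(H|E) × P(E) / P(E|H)
     = 0.6143 × 0.4143 / 0.8750
     = 0.25450449 / 0.8750
     = 0.2909


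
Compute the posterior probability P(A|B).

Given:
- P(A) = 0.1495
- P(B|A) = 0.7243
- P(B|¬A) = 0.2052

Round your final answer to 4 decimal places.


Bayes' theorem: P(A|B) = P(B|A) × P(A) / P(B)

Step 1: Calculate P(B) using law of total probability
P(B) = P(B|A)P(A) + P(B|¬A)P(¬A)
     = 0.7243 × 0.1495 + 0.2052 × 0.8505
     = 0.10828285 + 0.17452260
     = 0.28280545

Step 2: Apply Bayes' theorem
P(A|B) = P(B|A) × P(A) / P(B)
       = 0.10828285 / 0.28280545
       = 0.3829


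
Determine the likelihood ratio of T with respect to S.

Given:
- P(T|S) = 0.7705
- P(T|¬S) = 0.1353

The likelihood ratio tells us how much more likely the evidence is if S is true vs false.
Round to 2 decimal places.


Likelihood Ratio (LR) = P(T|S) / P(T|¬S)

LR = 0.7705 / 0.1353
   = 5.69

The evidence is 5.69 times more likely if S is true than if S is false.
Since LR > 1, the evidence supports S over ¬S.


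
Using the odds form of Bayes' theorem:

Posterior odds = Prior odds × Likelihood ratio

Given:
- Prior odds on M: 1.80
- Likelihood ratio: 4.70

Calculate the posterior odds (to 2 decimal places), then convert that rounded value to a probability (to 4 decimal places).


Step 1: Calculate posterior odds
Posterior odds = Prior odds × LR
               = 1.80 × 4.70
               = 8.46

Step 2: Convert to probability
P(M|E) = Posterior odds / (1 + Posterior odds)
       = 8.46 / (1 + 8.46)
       = 8.46 / 9.46
       = 0.8943

The evidence increased P(M) from 0.6429 to 0.8943.


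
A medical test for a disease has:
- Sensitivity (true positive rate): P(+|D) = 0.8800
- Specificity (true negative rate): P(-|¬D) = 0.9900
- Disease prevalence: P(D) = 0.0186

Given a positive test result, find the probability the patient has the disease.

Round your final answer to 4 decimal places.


Let D = has disease, + = positive test

Given:
- P(D) = 0.0186 (prevalence)
- P(+|D) = 0.8800 (sensitivity)
- P(-|¬D) = 0.9900 (specificity)
- P(+|¬D) = 0.0100 (false positive rate = 1 - specificity)

Step 1: Find P(+)
P(+) = P(+|D)P(D) + P(+|¬D)P(¬D)
     = 0.8800 × 0.0186 + 0.0100 × 0.9814
     = 0.01636800 + 0.00981400
     = 0.02618200

Step 2: Apply Bayes' theorem for P(D|+)
P(D|+) = P(+|D)P(D) / P(+)
       = 0.01636800 / 0.02618200
       = 0.6252


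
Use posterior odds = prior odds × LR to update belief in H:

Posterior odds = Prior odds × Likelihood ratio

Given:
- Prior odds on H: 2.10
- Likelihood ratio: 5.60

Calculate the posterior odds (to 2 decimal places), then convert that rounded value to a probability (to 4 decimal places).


Step 1: Calculate posterior odds
Posterior odds = Prior odds × LR
               = 2.10 × 5.60
               = 11.76

Step 2: Convert to probability
P(H|E) = Posterior odds / (1 + Posterior odds)
       = 11.76 / (1 + 11.76)
       = 11.76 / 12.76
       = 0.9216

The evidence increased P(H) from 0.6774 to 0.9216.


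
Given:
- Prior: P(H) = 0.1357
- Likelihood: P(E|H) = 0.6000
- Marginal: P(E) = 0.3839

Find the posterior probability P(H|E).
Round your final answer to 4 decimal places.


Using Bayes' theorem:

P(H|E) = P(E|H) × P(H) / P(E)
       = 0.6000 × 0.1357 / 0.3839
       = 0.08142000 / 0.3839
       = 0.2121

The evidence strengthens our belief in H.
Prior: 0.1357 → Posterior: 0.2121


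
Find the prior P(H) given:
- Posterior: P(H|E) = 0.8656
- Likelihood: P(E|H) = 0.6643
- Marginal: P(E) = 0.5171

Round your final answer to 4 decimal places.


From Bayes' theorem: P(H|E) = P(E|H) × P(H) / P(E)

Rearranging for P(H):
P(H) = P(H|E) × P(E) / P(E|H)
     = 0.8656 × 0.5171 / 0.6643
     = 0.44760176 / 0.6643
     = 0.6738


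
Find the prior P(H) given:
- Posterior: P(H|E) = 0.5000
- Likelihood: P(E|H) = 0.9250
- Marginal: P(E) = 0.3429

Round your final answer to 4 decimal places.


From Bayes' theorem: P(H|E) = P(E|H) × P(H) / P(E)

Rearranging for P(H):
P(H) = P(H|E) × P(E) / P(E|H)
     = 0.5000 × 0.3429 / 0.9250
     = 0.17145000 / 0.9250
     = 0.1854


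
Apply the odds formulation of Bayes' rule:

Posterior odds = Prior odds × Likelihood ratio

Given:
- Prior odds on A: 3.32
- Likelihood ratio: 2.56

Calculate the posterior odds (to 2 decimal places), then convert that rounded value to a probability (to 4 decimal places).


Step 1: Calculate posterior odds
Posterior odds = Prior odds × LR
               = 3.32 × 2.56
               = 8.50

Step 2: Convert to probability
P(A|E) = Posterior odds / (1 + Posterior odds)
       = 8.50 / (1 + 8.50)
       = 8.50 / 9.50
       = 0.8947

The evidence increased P(A) from 0.7685 to 0.8947.


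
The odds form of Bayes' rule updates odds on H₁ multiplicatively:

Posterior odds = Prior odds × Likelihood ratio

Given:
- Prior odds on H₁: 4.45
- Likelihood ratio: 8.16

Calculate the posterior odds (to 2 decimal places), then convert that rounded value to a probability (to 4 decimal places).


Step 1: Calculate posterior odds
Posterior odds = Prior odds × LR
               = 4.45 × 8.16
               = 36.31

Step 2: Convert to probability
P(H₁|E) = Posterior odds / (1 + Posterior odds)
       = 36.31 / (1 + 36.31)
       = 36.31 / 37.31
       = 0.9732

The evidence increased P(H₁) from 0.8165 to 0.9732.


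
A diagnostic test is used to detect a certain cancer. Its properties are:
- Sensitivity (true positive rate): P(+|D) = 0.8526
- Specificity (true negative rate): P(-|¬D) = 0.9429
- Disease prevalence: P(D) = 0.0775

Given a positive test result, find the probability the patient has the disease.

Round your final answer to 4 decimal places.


Let D = has disease, + = positive test

Given:
- P(D) = 0.0775 (prevalence)
- P(+|D) = 0.8526 (sensitivity)
- P(-|¬D) = 0.9429 (specificity)
- P(+|¬D) = 0.0571 (false positive rate = 1 - specificity)

Step 1: Find P(+)
P(+) = P(+|D)P(D) + P(+|¬D)P(¬D)
     = 0.8526 × 0.0775 + 0.0571 × 0.9225
     = 0.06607650 + 0.05267475
     = 0.11875125

Step 2: Apply Bayes' theorem for P(D|+)
P(D|+) = P(+|D)P(D) / P(+)
       = 0.06607650 / 0.11875125
       = 0.5564


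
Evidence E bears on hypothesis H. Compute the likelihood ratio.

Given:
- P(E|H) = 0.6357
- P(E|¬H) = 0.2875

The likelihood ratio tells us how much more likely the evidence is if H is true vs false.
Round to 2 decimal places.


Likelihood Ratio (LR) = P(E|H) / P(E|¬H)

LR = 0.6357 / 0.2875
   = 2.21

The evidence is 2.21 times more likely if H is true than if H is false.
Because LR exceeds 1, E is evidence for H.


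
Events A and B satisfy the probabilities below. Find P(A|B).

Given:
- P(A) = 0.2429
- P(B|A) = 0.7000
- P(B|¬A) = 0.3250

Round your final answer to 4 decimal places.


Bayes' theorem: P(A|B) = P(B|A) × P(A) / P(B)

Step 1: Calculate P(B) using law of total probability
P(B) = P(B|A)P(A) + P(B|¬A)P(¬A)
     = 0.7000 × 0.2429 + 0.3250 × 0.7571
     = 0.17003000 + 0.24605750
     = 0.41608750

Step 2: Apply Bayes' theorem
P(A|B) = P(B|A) × P(A) / P(B)
       = 0.17003000 / 0.41608750
       = 0.4086


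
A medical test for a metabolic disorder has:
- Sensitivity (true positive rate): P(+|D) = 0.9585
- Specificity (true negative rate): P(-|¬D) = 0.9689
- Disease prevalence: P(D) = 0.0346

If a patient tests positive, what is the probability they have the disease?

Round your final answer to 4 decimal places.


Let D = has disease, + = positive test

Given:
- P(D) = 0.0346 (prevalence)
- P(+|D) = 0.9585 (sensitivity)
- P(-|¬D) = 0.9689 (specificity)
- P(+|¬D) = 0.0311 (false positive rate = 1 - specificity)

Step 1: Find P(+)
P(+) = P(+|D)P(D) + P(+|¬D)P(¬D)
     = 0.9585 × 0.0346 + 0.0311 × 0.9654
     = 0.03316410 + 0.03002394
     = 0.06318804

Step 2: Apply Bayes' theorem for P(D|+)
P(D|+) = P(+|D)P(D) / P(+)
       = 0.03316410 / 0.06318804
       = 0.5248


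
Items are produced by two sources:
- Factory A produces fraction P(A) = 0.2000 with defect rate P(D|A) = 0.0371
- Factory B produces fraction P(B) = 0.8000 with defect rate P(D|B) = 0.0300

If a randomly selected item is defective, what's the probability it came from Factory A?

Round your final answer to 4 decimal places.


Let A = from Factory A, D = defective

Given:
- P(A) = 0.2000, P(B) = 0.8000
- P(D|A) = 0.0371, P(D|B) = 0.0300

Step 1: Find P(D)
P(D) = P(D|A)P(A) + P(D|B)P(B)
     = 0.0371 × 0.2000 + 0.0300 × 0.8000
     = 0.00742000 + 0.02400000
     = 0.03142000

Step 2: Apply Bayes' theorem
P(A|D) = P(D|A)P(A) / P(D)
       = 0.00742000 / 0.03142000
       = 0.2362


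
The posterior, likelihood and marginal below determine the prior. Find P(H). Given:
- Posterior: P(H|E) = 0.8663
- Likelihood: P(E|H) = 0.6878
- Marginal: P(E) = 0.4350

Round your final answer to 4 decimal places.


From Bayes' theorem: P(H|E) = P(E|H) × P(H) / P(E)

Rearranging for P(H):
P(H) = P(H|E) × P(E) / P(E|H)
     = 0.8663 × 0.4350 / 0.6878
     = 0.37684050 / 0.6878
     = 0.5479


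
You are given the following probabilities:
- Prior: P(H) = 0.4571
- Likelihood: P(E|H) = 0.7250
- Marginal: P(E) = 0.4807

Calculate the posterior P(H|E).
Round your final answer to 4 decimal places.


Using Bayes' theorem:

P(H|E) = P(E|H) × P(H) / P(E)
       = 0.7250 × 0.4571 / 0.4807
       = 0.33139750 / 0.4807
       = 0.6894

The evidence strengthens our belief in H.
Prior: 0.4571 → Posterior: 0.6894


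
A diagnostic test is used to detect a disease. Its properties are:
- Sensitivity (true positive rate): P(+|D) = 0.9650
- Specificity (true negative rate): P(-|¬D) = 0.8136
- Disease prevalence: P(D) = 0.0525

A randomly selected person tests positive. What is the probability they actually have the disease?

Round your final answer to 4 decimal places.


Let D = has disease, + = positive test

Given:
- P(D) = 0.0525 (prevalence)
- P(+|D) = 0.9650 (sensitivity)
- P(-|¬D) = 0.8136 (specificity)
- P(+|¬D) = 0.1864 (false positive rate = 1 - specificity)

Step 1: Find P(+)
P(+) = P(+|D)P(D) + P(+|¬D)P(¬D)
     = 0.9650 × 0.0525 + 0.1864 × 0.9475
     = 0.05066250 + 0.17661400
     = 0.22727650

Step 2: Apply Bayes' theorem for P(D|+)
P(D|+) = P(+|D)P(D) / P(+)
       = 0.05066250 / 0.22727650
       = 0.2229


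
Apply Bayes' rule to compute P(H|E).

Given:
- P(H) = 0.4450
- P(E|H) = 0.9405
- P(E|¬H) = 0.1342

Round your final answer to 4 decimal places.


Bayes' theorem: P(H|E) = P(E|H) × P(H) / P(E)

Step 1: Calculate P(E) using law of total probability
P(E) = P(E|H)P(H) + P(E|¬H)P(¬H)
     = 0.9405 × 0.4450 + 0.1342 × 0.5550
     = 0.41852250 + 0.07448100
     = 0.49300350

Step 2: Apply Bayes' theorem
P(H|E) = P(E|H) × P(H) / P(E)
       = 0.41852250 / 0.49300350
       = 0.8489


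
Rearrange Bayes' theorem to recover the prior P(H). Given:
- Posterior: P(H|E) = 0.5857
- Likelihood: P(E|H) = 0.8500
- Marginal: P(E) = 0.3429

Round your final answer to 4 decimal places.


From Bayes' theorem: P(H|E) = P(E|H) × P(H) / P(E)

Rearranging for P(H):
P(H) = P(H|E) × P(E) / P(E|H)
     = 0.5857 × 0.3429 / 0.8500
     = 0.20083653 / 0.8500
     = 0.2363


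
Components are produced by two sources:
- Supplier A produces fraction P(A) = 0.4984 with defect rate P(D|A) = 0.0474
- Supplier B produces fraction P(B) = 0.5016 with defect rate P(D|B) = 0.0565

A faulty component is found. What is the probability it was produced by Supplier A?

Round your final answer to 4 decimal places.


Let A = from Supplier A, D = faulty

Given:
- P(A) = 0.4984, P(B) = 0.5016
- P(D|A) = 0.0474, P(D|B) = 0.0565

Step 1: Find P(D)
P(D) = P(D|A)P(A) + P(D|B)P(B)
     = 0.0474 × 0.4984 + 0.0565 × 0.5016
     = 0.02362416 + 0.02834040
     = 0.05196456

Step 2: Apply Bayes' theorem
P(A|D) = P(D|A)P(A) / P(D)
       = 0.02362416 / 0.05196456
       = 0.4546


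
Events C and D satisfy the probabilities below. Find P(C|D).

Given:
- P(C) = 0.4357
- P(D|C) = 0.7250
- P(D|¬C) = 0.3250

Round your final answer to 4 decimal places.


Bayes' theorem: P(C|D) = P(D|C) × P(C) / P(D)

Step 1: Calculate P(D) using law of total probability
P(D) = P(D|C)P(C) + P(D|¬C)P(¬C)
     = 0.7250 × 0.4357 + 0.3250 × 0.5643
     = 0.31588250 + 0.18339750
     = 0.49928000

Step 2: Apply Bayes' theorem
P(C|D) = P(D|C) × P(C) / P(D)
       = 0.31588250 / 0.49928000
       = 0.6327


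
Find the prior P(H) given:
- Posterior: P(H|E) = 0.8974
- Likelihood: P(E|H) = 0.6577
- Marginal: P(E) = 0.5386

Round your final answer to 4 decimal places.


From Bayes' theorem: P(H|E) = P(E|H) × P(H) / P(E)

Rearranging for P(H):
P(H) = P(H|E) × P(E) / P(E|H)
     = 0.8974 × 0.5386 / 0.6577
     = 0.48333964 / 0.6577
     = 0.7349


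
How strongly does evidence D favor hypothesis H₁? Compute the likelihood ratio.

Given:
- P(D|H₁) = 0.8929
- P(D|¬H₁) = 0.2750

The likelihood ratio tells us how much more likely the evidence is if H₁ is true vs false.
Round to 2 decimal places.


Likelihood Ratio (LR) = P(D|H₁) / P(D|¬H₁)

LR = 0.8929 / 0.2750
   = 3.25

The evidence is 3.25 times more likely if H₁ is true than if H₁ is false.
Because LR exceeds 1, D is evidence for H₁.


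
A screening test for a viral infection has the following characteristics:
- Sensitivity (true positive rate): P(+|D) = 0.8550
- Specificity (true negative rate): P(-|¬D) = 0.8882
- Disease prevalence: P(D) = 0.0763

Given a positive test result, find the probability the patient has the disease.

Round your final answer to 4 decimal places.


Let D = has disease, + = positive test

Given:
- P(D) = 0.0763 (prevalence)
- P(+|D) = 0.8550 (sensitivity)
- P(-|¬D) = 0.8882 (specificity)
- P(+|¬D) = 0.1118 (false positive rate = 1 - specificity)

Step 1: Find P(+)
P(+) = P(+|D)P(D) + P(+|¬D)P(¬D)
     = 0.8550 × 0.0763 + 0.1118 × 0.9237
     = 0.06523650 + 0.10326966
     = 0.16850616

Step 2: Apply Bayes' theorem for P(D|+)
P(D|+) = P(+|D)P(D) / P(+)
       = 0.06523650 / 0.16850616
       = 0.3871


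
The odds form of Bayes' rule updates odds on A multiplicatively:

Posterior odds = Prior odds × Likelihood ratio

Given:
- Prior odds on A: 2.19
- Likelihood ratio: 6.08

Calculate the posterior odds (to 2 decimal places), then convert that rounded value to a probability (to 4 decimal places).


Step 1: Calculate posterior odds
Posterior odds = Prior odds × LR
               = 2.19 × 6.08
               = 13.32

Step 2: Convert to probability
P(A|E) = Posterior odds / (1 + Posterior odds)
       = 13.32 / (1 + 13.32)
       = 13.32 / 14.32
       = 0.9302

The evidence increased P(A) from 0.6865 to 0.9302.


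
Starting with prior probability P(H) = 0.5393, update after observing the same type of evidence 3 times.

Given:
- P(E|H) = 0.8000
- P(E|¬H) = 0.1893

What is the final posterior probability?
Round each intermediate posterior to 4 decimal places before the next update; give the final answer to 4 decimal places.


Sequential Bayesian updating:

Initial prior: P(H) = 0.5393

Update 1:
  P(E) = 0.8000 × 0.5393 + 0.1893 × 0.4607 = 0.43144000 + 0.08721051 = 0.51865051
  P(H|E) = 0.43144000 / 0.51865051 = 0.8319

Update 2:
  P(E) = 0.8000 × 0.8319 + 0.1893 × 0.1681 = 0.66552000 + 0.03182133 = 0.69734133
  P(H|E) = 0.66552000 / 0.69734133 = 0.9544

Update 3:
  P(E) = 0.8000 × 0.9544 + 0.1893 × 0.0456 = 0.76352000 + 0.00863208 = 0.77215208
  P(H|E) = 0.76352000 / 0.77215208 = 0.9888

Final posterior: 0.9888


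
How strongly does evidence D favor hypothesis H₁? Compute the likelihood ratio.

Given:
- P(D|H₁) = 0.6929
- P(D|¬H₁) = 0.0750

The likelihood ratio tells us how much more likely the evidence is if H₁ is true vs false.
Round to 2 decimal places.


Likelihood Ratio (LR) = P(D|H₁) / P(D|¬H₁)

LR = 0.6929 / 0.0750
   = 9.24

The evidence is 9.24 times more likely if H₁ is true than if H₁ is false.
Since LR > 1, the evidence supports H₁ over ¬H₁.


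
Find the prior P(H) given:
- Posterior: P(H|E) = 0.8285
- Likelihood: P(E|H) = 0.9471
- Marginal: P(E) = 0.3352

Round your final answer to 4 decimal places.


From Bayes' theorem: P(H|E) = P(E|H) × P(H) / P(E)

Rearranging for P(H):
P(H) = P(H|E) × P(E) / P(E|H)
     = 0.8285 × 0.3352 / 0.9471
     = 0.27771320 / 0.9471
     = 0.2932


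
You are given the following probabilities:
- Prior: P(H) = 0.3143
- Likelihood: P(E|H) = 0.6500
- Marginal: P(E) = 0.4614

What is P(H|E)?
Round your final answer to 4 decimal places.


Using Bayes' theorem:

P(H|E) = P(E|H) × P(H) / P(E)
       = 0.6500 × 0.3143 / 0.4614
       = 0.20429500 / 0.4614
       = 0.4428

The evidence strengthens our belief in H.
Prior: 0.3143 → Posterior: 0.4428


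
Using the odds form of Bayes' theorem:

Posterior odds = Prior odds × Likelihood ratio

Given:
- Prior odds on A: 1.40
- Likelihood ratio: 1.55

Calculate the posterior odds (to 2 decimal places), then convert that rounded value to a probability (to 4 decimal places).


Step 1: Calculate posterior odds
Posterior odds = Prior odds × LR
               = 1.40 × 1.55
               = 2.17

Step 2: Convert to probability
P(A|E) = Posterior odds / (1 + Posterior odds)
       = 2.17 / (1 + 2.17)
       = 2.17 / 3.17
       = 0.6845

The evidence increased P(A) from 0.5833 to 0.6845.


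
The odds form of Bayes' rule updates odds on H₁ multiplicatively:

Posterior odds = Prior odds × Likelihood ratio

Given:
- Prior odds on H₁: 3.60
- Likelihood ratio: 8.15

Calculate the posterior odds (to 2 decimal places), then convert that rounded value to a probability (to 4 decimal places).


Step 1: Calculate posterior odds
Posterior odds = Prior odds × LR
               = 3.60 × 8.15
               = 29.34

Step 2: Convert to probability
P(H₁|E) = Posterior odds / (1 + Posterior odds)
       = 29.34 / (1 + 29.34)
       = 29.34 / 30.34
       = 0.9670

The evidence increased P(H₁) from 0.7826 to 0.9670.


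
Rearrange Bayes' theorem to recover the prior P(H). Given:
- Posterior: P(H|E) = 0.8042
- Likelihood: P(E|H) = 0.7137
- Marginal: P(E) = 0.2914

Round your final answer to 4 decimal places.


From Bayes' theorem: P(H|E) = P(E|H) × P(H) / P(E)

Rearranging for P(H):
P(H) = P(H|E) × P(E) / P(E|H)
     = 0.8042 × 0.2914 / 0.7137
     = 0.23434388 / 0.7137
     = 0.3284


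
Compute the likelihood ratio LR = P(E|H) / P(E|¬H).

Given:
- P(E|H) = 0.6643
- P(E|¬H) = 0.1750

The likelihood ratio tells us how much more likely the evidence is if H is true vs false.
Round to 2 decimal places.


Likelihood Ratio (LR) = P(E|H) / P(E|¬H)

LR = 0.6643 / 0.1750
   = 3.80

The evidence is 3.80 times more likely if H is true than if H is false.
Since LR > 1, the evidence supports H over ¬H.


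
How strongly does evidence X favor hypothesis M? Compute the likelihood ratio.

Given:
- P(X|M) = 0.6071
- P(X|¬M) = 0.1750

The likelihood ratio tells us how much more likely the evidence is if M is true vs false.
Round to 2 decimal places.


Likelihood Ratio (LR) = P(X|M) / P(X|¬M)

LR = 0.6071 / 0.1750
   = 3.47

The evidence is 3.47 times more likely if M is true than if M is false.
LR > 1, so observing X raises the odds in favor of M.


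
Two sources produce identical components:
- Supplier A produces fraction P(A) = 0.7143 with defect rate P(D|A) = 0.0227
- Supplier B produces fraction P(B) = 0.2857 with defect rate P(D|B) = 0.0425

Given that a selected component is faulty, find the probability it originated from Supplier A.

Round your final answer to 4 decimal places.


Let A = from Supplier A, D = faulty

Given:
- P(A) = 0.7143, P(B) = 0.2857
- P(D|A) = 0.0227, P(D|B) = 0.0425

Step 1: Find P(D)
P(D) = P(D|A)P(A) + P(D|B)P(B)
     = 0.0227 × 0.7143 + 0.0425 × 0.2857
     = 0.01621461 + 0.01214225
     = 0.02835686

Step 2: Apply Bayes' theorem
P(A|D) = P(D|A)P(A) / P(D)
       = 0.01621461 / 0.02835686
       = 0.5718


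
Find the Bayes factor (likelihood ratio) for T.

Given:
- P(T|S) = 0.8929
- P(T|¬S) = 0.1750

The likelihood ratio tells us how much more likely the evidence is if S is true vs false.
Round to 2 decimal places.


Likelihood Ratio (LR) = P(T|S) / P(T|¬S)

LR = 0.8929 / 0.1750
   = 5.10

The evidence is 5.10 times more likely if S is true than if S is false.
LR > 1, so observing T raises the odds in favor of S.


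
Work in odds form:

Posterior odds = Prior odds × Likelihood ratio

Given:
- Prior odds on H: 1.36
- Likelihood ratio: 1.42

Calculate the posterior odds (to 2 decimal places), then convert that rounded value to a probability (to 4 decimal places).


Step 1: Calculate posterior odds
Posterior odds = Prior odds × LR
               = 1.36 × 1.42
               = 1.93

Step 2: Convert to probability
P(H|E) = Posterior odds / (1 + Posterior odds)
       = 1.93 / (1 + 1.93)
       = 1.93 / 2.93
       = 0.6587

The evidence increased P(H) from 0.5763 to 0.6587.


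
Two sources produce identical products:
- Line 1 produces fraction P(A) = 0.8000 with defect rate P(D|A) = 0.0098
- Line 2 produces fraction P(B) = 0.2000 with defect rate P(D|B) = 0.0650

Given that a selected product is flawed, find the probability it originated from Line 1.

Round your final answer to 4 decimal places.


Let A = from Line 1, D = flawed

Given:
- P(A) = 0.8000, P(B) = 0.2000
- P(D|A) = 0.0098, P(D|B) = 0.0650

Step 1: Find P(D)
P(D) = P(D|A)P(A) + P(D|B)P(B)
     = 0.0098 × 0.8000 + 0.0650 × 0.2000
     = 0.00784000 + 0.01300000
     = 0.02084000

Step 2: Apply Bayes' theorem
P(A|D) = P(D|A)P(A) / P(D)
       = 0.00784000 / 0.02084000
       = 0.3762


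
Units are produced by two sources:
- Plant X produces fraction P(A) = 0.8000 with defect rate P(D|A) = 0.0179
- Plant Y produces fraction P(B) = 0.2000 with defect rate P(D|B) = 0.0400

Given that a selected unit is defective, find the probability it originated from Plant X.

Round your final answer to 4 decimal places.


Let A = from Plant X, D = defective

Given:
- P(A) = 0.8000, P(B) = 0.2000
- P(D|A) = 0.0179, P(D|B) = 0.0400

Step 1: Find P(D)
P(D) = P(D|A)P(A) + P(D|B)P(B)
     = 0.0179 × 0.8000 + 0.0400 × 0.2000
     = 0.01432000 + 0.00800000
     = 0.02232000

Step 2: Apply Bayes' theorem
P(A|D) = P(D|A)P(A) / P(D)
       = 0.01432000 / 0.02232000
       = 0.6416


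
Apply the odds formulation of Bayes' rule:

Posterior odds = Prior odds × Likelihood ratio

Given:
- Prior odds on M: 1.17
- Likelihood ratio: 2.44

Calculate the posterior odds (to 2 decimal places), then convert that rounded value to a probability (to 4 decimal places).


Step 1: Calculate posterior odds
Posterior odds = Prior odds × LR
               = 1.17 × 2.44
               = 2.85

Step 2: Convert to probability
P(M|E) = Posterior odds / (1 + Posterior odds)
       = 2.85 / (1 + 2.85)
       = 2.85 / 3.85
       = 0.7403

The evidence increased P(M) from 0.5392 to 0.7403.


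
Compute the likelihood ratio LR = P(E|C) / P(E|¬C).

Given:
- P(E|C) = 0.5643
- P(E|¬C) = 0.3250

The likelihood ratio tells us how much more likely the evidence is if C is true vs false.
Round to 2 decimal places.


Likelihood Ratio (LR) = P(E|C) / P(E|¬C)

LR = 0.5643 / 0.3250
   = 1.74

The evidence is 1.74 times more likely if C is true than if C is false.
Since LR > 1, the evidence supports C over ¬C.


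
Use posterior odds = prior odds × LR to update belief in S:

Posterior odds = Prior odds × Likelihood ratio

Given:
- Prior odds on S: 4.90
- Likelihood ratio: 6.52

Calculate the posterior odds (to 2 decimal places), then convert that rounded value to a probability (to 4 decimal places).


Step 1: Calculate posterior odds
Posterior odds = Prior odds × LR
               = 4.90 × 6.52
               = 31.95

Step 2: Convert to probability
P(S|E) = Posterior odds / (1 + Posterior odds)
       = 31.95 / (1 + 31.95)
       = 31.95 / 32.95
       = 0.9697

The evidence increased P(S) from 0.8305 to 0.9697.


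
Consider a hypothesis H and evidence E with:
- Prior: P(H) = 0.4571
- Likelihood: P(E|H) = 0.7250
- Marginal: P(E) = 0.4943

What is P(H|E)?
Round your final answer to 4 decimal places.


Using Bayes' theorem:

P(H|E) = P(E|H) × P(H) / P(E)
       = 0.7250 × 0.4571 / 0.4943
       = 0.33139750 / 0.4943
       = 0.6704

The evidence strengthens our belief in H.
Prior: 0.4571 → Posterior: 0.6704


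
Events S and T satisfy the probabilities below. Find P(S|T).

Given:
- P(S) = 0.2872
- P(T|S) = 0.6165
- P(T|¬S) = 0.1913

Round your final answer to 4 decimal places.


Bayes' theorem: P(S|T) = P(T|S) × P(S) / P(T)

Step 1: Calculate P(T) using law of total probability
P(T) = P(T|S)P(S) + P(T|¬S)P(¬S)
     = 0.6165 × 0.2872 + 0.1913 × 0.7128
     = 0.17705880 + 0.13635864
     = 0.31341744

Step 2: Apply Bayes' theorem
P(S|T) = P(T|S) × P(S) / P(T)
       = 0.17705880 / 0.31341744
       = 0.5649


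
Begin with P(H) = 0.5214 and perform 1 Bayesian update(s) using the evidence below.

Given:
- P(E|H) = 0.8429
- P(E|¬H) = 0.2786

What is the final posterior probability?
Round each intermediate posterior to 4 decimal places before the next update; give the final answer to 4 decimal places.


Sequential Bayesian updating:

Initial prior: P(H) = 0.5214

Update 1:
  P(E) = 0.8429 × 0.5214 + 0.2786 × 0.4786 = 0.43948806 + 0.13333796 = 0.57282602
  P(H|E) = 0.43948806 / 0.57282602 = 0.7672

Final posterior: 0.7672


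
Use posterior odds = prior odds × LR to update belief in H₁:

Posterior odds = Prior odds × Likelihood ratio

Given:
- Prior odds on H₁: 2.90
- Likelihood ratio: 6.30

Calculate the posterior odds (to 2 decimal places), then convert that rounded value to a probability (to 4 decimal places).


Step 1: Calculate posterior odds
Posterior odds = Prior odds × LR
               = 2.90 × 6.30
               = 18.27

Step 2: Convert to probability
P(H₁|E) = Posterior odds / (1 + Posterior odds)
       = 18.27 / (1 + 18.27)
       = 18.27 / 19.27
       = 0.9481

The evidence increased P(H₁) from 0.7436 to 0.9481.


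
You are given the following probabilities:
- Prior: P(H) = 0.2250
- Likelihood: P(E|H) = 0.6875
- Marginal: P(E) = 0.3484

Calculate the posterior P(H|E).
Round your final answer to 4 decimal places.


Using Bayes' theorem:

P(H|E) = P(E|H) × P(H) / P(E)
       = 0.6875 × 0.2250 / 0.3484
       = 0.15468750 / 0.3484
       = 0.4440

The evidence strengthens our belief in H.
Prior: 0.2250 → Posterior: 0.4440


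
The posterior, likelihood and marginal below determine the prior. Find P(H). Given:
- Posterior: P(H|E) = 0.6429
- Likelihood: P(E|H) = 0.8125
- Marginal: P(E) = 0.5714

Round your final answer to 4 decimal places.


From Bayes' theorem: P(H|E) = P(E|H) × P(H) / P(E)

Rearranging for P(H):
P(H) = P(H|E) × P(E) / P(E|H)
     = 0.6429 × 0.5714 / 0.8125
     = 0.36735306 / 0.8125
     = 0.4521


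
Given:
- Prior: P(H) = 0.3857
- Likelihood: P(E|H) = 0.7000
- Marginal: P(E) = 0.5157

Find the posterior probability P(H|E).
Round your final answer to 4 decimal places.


Using Bayes' theorem:

P(H|E) = P(E|H) × P(H) / P(E)
       = 0.7000 × 0.3857 / 0.5157
       = 0.26999000 / 0.5157
       = 0.5235

The evidence strengthens our belief in H.
Prior: 0.3857 → Posterior: 0.5235


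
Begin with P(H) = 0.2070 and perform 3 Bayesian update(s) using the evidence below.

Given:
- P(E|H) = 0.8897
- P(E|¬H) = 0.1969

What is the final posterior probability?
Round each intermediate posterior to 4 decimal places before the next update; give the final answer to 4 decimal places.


Sequential Bayesian updating:

Initial prior: P(H) = 0.2070

Update 1:
  P(E) = 0.8897 × 0.2070 + 0.1969 × 0.7930 = 0.18416790 + 0.15614170 = 0.34030960
  P(H|E) = 0.18416790 / 0.34030960 = 0.5412

Update 2:
  P(E) = 0.8897 × 0.5412 + 0.1969 × 0.4588 = 0.48150564 + 0.09033772 = 0.57184336
  P(H|E) = 0.48150564 / 0.57184336 = 0.8420

Update 3:
  P(E) = 0.8897 × 0.8420 + 0.1969 × 0.1580 = 0.74912740 + 0.03111020 = 0.78023760
  P(H|E) = 0.74912740 / 0.78023760 = 0.9601

Final posterior: 0.9601


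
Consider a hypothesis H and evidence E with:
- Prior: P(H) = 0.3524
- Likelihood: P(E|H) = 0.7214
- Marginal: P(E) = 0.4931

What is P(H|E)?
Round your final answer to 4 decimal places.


Using Bayes' theorem:

P(H|E) = P(E|H) × P(H) / P(E)
       = 0.7214 × 0.3524 / 0.4931
       = 0.25422136 / 0.4931
       = 0.5156

The evidence strengthens our belief in H.
Prior: 0.3524 → Posterior: 0.5156


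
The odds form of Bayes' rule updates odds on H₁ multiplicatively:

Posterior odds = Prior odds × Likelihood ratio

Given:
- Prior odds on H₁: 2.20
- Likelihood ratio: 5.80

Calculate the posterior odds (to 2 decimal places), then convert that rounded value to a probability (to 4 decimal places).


Step 1: Calculate posterior odds
Posterior odds = Prior odds × LR
               = 2.20 × 5.80
               = 12.76

Step 2: Convert to probability
P(H₁|E) = Posterior odds / (1 + Posterior odds)
       = 12.76 / (1 + 12.76)
       = 12.76 / 13.76
       = 0.9273

The evidence increased P(H₁) from 0.6875 to 0.9273.


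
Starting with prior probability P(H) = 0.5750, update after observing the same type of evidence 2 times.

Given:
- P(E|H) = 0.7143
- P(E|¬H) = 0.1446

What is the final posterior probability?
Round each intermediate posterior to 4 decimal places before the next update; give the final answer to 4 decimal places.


Sequential Bayesian updating:

Initial prior: P(H) = 0.5750

Update 1:
  P(E) = 0.7143 × 0.5750 + 0.1446 × 0.4250 = 0.41072250 + 0.06145500 = 0.47217750
  P(H|E) = 0.41072250 / 0.47217750 = 0.8698

Update 2:
  P(E) = 0.7143 × 0.8698 + 0.1446 × 0.1302 = 0.62129814 + 0.01882692 = 0.64012506
  P(H|E) = 0.62129814 / 0.64012506 = 0.9706

Final posterior: 0.9706


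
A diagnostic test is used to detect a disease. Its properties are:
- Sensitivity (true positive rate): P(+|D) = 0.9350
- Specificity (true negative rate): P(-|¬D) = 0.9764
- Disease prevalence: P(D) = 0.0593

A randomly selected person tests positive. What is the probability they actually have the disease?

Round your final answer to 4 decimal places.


Let D = has disease, + = positive test

Given:
- P(D) = 0.0593 (prevalence)
- P(+|D) = 0.9350 (sensitivity)
- P(-|¬D) = 0.9764 (specificity)
- P(+|¬D) = 0.0236 (false positive rate = 1 - specificity)

Step 1: Find P(+)
P(+) = P(+|D)P(D) + P(+|¬D)P(¬D)
     = 0.9350 × 0.0593 + 0.0236 × 0.9407
     = 0.05544550 + 0.02220052
     = 0.07764602

Step 2: Apply Bayes' theorem for P(D|+)
P(D|+) = P(+|D)P(D) / P(+)
       = 0.05544550 / 0.07764602
       = 0.7141


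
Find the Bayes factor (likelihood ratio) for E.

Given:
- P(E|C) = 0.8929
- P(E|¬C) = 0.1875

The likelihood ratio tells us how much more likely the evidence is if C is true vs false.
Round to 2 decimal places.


Likelihood Ratio (LR) = P(E|C) / P(E|¬C)

LR = 0.8929 / 0.1875
   = 4.76

The evidence is 4.76 times more likely if C is true than if C is false.
LR > 1, so observing E raises the odds in favor of C.


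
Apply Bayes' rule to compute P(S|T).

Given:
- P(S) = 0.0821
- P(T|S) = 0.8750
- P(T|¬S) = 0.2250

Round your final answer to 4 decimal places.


Bayes' theorem: P(S|T) = P(T|S) × P(S) / P(T)

Step 1: Calculate P(T) using law of total probability
P(T) = P(T|S)P(S) + P(T|¬S)P(¬S)
     = 0.8750 × 0.0821 + 0.2250 × 0.9179
     = 0.07183750 + 0.20652750
     = 0.27836500

Step 2: Apply Bayes' theorem
P(S|T) = P(T|S) × P(S) / P(T)
       = 0.07183750 / 0.27836500
       = 0.2581


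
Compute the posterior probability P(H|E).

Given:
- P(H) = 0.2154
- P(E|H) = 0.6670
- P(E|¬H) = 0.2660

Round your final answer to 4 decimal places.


Bayes' theorem: P(H|E) = P(E|H) × P(H) / P(E)

Step 1: Calculate P(E) using law of total probability
P(E) = P(E|H)P(H) + P(E|¬H)P(¬H)
     = 0.6670 × 0.2154 + 0.2660 × 0.7846
     = 0.14367180 + 0.20870360
     = 0.35237540

Step 2: Apply Bayes' theorem
P(H|E) = P(E|H) × P(H) / P(E)
       = 0.14367180 / 0.35237540
       = 0.4077


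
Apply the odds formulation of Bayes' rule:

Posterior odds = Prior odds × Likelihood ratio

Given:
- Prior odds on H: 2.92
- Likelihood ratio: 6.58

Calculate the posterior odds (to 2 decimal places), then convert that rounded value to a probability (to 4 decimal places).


Step 1: Calculate posterior odds
Posterior odds = Prior odds × LR
               = 2.92 × 6.58
               = 19.21

Step 2: Convert to probability
P(H|E) = Posterior odds / (1 + Posterior odds)
       = 19.21 / (1 + 19.21)
       = 19.21 / 20.21
       = 0.9505

The evidence increased P(H) from 0.7449 to 0.9505.
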